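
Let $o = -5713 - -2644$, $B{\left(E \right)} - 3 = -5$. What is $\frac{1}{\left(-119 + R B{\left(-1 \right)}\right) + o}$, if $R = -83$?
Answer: $- \frac{1}{3022} \approx -0.00033091$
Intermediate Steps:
$B{\left(E \right)} = -2$ ($B{\left(E \right)} = 3 - 5 = -2$)
$o = -3069$ ($o = -5713 + 2644 = -3069$)
$\frac{1}{\left(-119 + R B{\left(-1 \right)}\right) + o} = \frac{1}{\left(-119 - -166\right) - 3069} = \frac{1}{\left(-119 + 166\right) - 3069} = \frac{1}{47 - 3069} = \frac{1}{-3022} = - \frac{1}{3022}$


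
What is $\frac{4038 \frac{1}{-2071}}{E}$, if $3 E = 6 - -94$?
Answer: $- \frac{6057}{103550} \approx -0.058493$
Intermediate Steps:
$E = \frac{100}{3}$ ($E = \frac{6 - -94}{3} = \frac{6 + 94}{3} = \frac{1}{3} \cdot 100 = \frac{100}{3} \approx 33.333$)
$\frac{4038 \frac{1}{-2071}}{E} = \frac{4038 \frac{1}{-2071}}{\frac{100}{3}} = \frac{3 \cdot 4038 \left(- \frac{1}{2071}\right)}{100} = \frac{3}{100} \left(- \frac{4038}{2071}\right) = - \frac{6057}{103550}$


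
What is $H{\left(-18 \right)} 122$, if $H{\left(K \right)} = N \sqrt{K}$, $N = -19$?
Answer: $- 6954 i \sqrt{2} \approx - 9834.4 i$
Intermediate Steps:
$H{\left(K \right)} = - 19 \sqrt{K}$
$H{\left(-18 \right)} 122 = - 19 \sqrt{-18} \cdot 122 = - 19 \cdot 3 i \sqrt{2} \cdot 122 = - 57 i \sqrt{2} \cdot 122 = - 6954 i \sqrt{2}$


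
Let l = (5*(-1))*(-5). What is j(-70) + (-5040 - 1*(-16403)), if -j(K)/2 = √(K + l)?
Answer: 11363 - 6*I*√5 ≈ 11363.0 - 13.416*I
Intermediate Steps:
l = 25 (l = -5*(-5) = 25)
j(K) = -2*√(25 + K) (j(K) = -2*√(K + 25) = -2*√(25 + K))
j(-70) + (-5040 - 1*(-16403)) = -2*√(25 - 70) + (-5040 - 1*(-16403)) = -6*I*√5 + (-5040 + 16403) = -6*I*√5 + 11363 = 11363 - 6*I*√5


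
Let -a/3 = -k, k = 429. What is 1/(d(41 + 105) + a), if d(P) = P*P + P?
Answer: 1/22749 ≈ 4.3958e-5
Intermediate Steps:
d(P) = P + P**2 (d(P) = P**2 + P = P + P**2)
a = 1287 (a = -(-3)*429 = -3*(-429) = 1287)
1/(d(41 + 105) + a) = 1/((41 + 105)*(1 + (41 + 105)) + 1287) = 1/(146*(1 + 146) + 1287) = 1/(146*147 + 1287) = 1/(21462 + 1287) = 1/22749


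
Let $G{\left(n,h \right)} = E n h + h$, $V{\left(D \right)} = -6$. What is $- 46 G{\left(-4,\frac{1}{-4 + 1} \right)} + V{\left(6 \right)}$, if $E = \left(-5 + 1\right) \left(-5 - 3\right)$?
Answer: $- \frac{5860}{3} \approx -1953.3$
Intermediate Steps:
$E = 32$ ($E = \left(-4\right) \left(-8\right) = 32$)
$G{\left(n,h \right)} = h + 32 h n$ ($G{\left(n,h \right)} = 32 n h + h = 32 h n + h = h + 32 h n$)
$- 46 G{\left(-4,\frac{1}{-4 + 1} \right)} + V{\left(6 \right)} = - 46 \frac{1 + 32 \left(-4\right)}{-4 + 1} - 6 = - 46 \frac{1 - 128}{-3} - 6 = - 46 \left(\left(- \frac{1}{3}\right) \left(-127\right)\right) - 6 = \left(-46\right) \frac{127}{3} - 6 = - \frac{5842}{3} - 6 = - \frac{5860}{3}$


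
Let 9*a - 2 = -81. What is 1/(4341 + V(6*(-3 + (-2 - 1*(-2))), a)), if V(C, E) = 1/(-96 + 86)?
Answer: 10/43409 ≈ 0.00023037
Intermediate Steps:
a = -79/9 (a = 2/9 + (⅑)*(-81) = 2/9 - 9 = -79/9 ≈ -8.7778)
V(C, E) = -⅒ (V(C, E) = 1/(-10) = -⅒)
1/(4341 + V(6*(-3 + (-2 - 1*(-2))), a)) = 1/(4341 - ⅒) = 1/(43409/10) = 10/43409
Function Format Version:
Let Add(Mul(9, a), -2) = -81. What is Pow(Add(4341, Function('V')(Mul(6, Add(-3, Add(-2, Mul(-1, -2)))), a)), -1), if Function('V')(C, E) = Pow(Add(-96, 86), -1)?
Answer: Rational(10, 43409) ≈ 0.00023037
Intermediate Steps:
a = Rational(-79, 9) (a = Add(Rational(2, 9), Mul(Rational(1, 9), -81)) = Add(Rational(2, 9), -9) = Rational(-79, 9) ≈ -8.7778)
Function('V')(C, E) = Rational(-1, 10) (Function('V')(C, E) = Pow(-10, -1) = Rational(-1, 10))
Pow(Add(4341, Function('V')(Mul(6, Add(-3, Add(-2, Mul(-1, -2)))), a)), -1) = Pow(Add(4341, Rational(-1, 10)), -1) = Pow(Rational(43409, 10), -1) = Rational(10, 43409)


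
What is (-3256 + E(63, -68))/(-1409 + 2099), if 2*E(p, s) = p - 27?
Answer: -1619/345 ≈ -4.6928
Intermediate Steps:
E(p, s) = -27/2 + p/2 (E(p, s) = (p - 27)/2 = (-27 + p)/2 = -27/2 + p/2)
(-3256 + E(63, -68))/(-1409 + 2099) = (-3256 + (-27/2 + (½)*63))/(-1409 + 2099) = (-3256 + (-27/2 + 63/2))/690 = (-3256 + 18)*(1/690) = -3238*1/690 = -1619/345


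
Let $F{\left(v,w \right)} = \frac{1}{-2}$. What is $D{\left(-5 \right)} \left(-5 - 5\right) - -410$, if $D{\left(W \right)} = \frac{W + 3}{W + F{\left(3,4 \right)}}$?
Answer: $\frac{4470}{11} \approx 406.36$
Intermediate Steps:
$F{\left(v,w \right)} = - \frac{1}{2}$
$D{\left(W \right)} = \frac{3 + W}{- \frac{1}{2} + W}$ ($D{\left(W \right)} = \frac{W + 3}{W - \frac{1}{2}} = \frac{3 + W}{- \frac{1}{2} + W}$)
$D{\left(-5 \right)} \left(-5 - 5\right) - -410 = \frac{2 \left(3 - 5\right)}{-1 + 2 \left(-5\right)} \left(-5 - 5\right) - -410 = 2 \frac{1}{-1 - 10} \left(-2\right) \left(-10\right) + 410 = 2 \frac{1}{-11} \left(-2\right) \left(-10\right) + 410 = 2 \left(- \frac{1}{11}\right) \left(-2\right) \left(-10\right) + 410 = \frac{4}{11} \left(-10\right) + 410 = - \frac{40}{11} + 410 = \frac{4470}{11}$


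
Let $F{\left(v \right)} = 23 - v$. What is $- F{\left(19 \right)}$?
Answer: $-4$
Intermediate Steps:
$- F{\left(19 \right)} = - (23 - 19) = \left(-1\right) 4 = -4$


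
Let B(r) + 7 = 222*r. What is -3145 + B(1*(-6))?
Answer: -4484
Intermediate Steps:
B(r) = -7 + 222*r
-3145 + B(1*(-6)) = -3145 + (-7 + 222*(1*(-6))) = -3145 + (-7 + 222*(-6)) = -3145 + (-7 - 1332) = -3145 - 1339 = -4484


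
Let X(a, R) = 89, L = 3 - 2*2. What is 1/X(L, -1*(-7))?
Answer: 1/89 ≈ 0.011236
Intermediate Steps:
L = -1 (L = 3 - 4 = -1)
1/X(L, -1*(-7)) = 1/89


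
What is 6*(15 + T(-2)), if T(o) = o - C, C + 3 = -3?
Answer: 114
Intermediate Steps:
C = -6 (C = -3 - 3 = -6)
T(o) = 6 + o (T(o) = o - 1*(-6) = o + 6 = 6 + o)
6*(15 + T(-2)) = 6*(15 + (6 - 2)) = 6*(15 + 4) = 6*19 = 114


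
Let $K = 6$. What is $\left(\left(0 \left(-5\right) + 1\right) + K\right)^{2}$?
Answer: $49$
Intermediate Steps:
$\left(\left(0 \left(-5\right) + 1\right) + K\right)^{2} = \left(\left(0 \left(-5\right) + 1\right) + 6\right)^{2} = \left(\left(0 + 1\right) + 6\right)^{2} = \left(1 + 6\right)^{2} = 7^{2} = 49$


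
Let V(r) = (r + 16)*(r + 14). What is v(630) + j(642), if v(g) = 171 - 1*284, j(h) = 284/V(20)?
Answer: -34507/306 ≈ -112.77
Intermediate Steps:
V(r) = (14 + r)*(16 + r) (V(r) = (16 + r)*(14 + r) = (14 + r)*(16 + r))
j(h) = 71/306 (j(h) = 284/(224 + 20² + 30*20) = 284/(224 + 400 + 600) = 284/1224 = 284*(1/1224) = 71/306)
v(g) = -113 (v(g) = 171 - 284 = -113)
v(630) + j(642) = -113 + 71/306 = -34507/306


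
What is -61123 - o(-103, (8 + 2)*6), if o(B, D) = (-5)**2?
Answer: -61148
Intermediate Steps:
o(B, D) = 25
-61123 - o(-103, (8 + 2)*6) = -61123 - 1*25 = -61123 - 25 = -61148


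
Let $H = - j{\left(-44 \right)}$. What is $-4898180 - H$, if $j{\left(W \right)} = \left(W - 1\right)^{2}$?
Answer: $-4896155$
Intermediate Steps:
$j{\left(W \right)} = \left(-1 + W\right)^{2}$
$H = -2025$ ($H = - \left(-1 - 44\right)^{2} = - \left(-45\right)^{2} = \left(-1\right) 2025 = -2025$)
$-4898180 - H = -4898180 - -2025 = -4898180 + 2025 = -4896155$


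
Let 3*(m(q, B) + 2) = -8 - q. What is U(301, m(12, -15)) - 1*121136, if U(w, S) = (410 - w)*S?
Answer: -366242/3 ≈ -1.2208e+5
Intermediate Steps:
m(q, B) = -14/3 - q/3 (m(q, B) = -2 + (-8 - q)/3 = -2 + (-8/3 - q/3) = -14/3 - q/3)
U(w, S) = S*(410 - w)
U(301, m(12, -15)) - 1*121136 = (-14/3 - 1/3*12)*(410 - 1*301) - 1*121136 = (-14/3 - 4)*(410 - 301) - 121136 = -26/3*109 - 121136 = -2834/3 - 121136 = -366242/3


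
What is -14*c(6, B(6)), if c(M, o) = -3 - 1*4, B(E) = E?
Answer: 98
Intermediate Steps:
c(M, o) = -7 (c(M, o) = -3 - 4 = -7)
-14*c(6, B(6)) = -14*(-7) = 98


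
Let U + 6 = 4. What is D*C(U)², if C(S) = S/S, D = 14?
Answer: 14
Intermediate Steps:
U = -2 (U = -6 + 4 = -2)
C(S) = 1
D*C(U)² = 14*1² = 14*1 = 14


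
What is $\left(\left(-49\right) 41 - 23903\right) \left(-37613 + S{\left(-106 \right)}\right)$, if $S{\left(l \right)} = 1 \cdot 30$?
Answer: $973850696$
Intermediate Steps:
$S{\left(l \right)} = 30$
$\left(\left(-49\right) 41 - 23903\right) \left(-37613 + S{\left(-106 \right)}\right) = \left(\left(-49\right) 41 - 23903\right) \left(-37613 + 30\right) = \left(-2009 - 23903\right) \left(-37583\right) = \left(-25912\right) \left(-37583\right) = 973850696$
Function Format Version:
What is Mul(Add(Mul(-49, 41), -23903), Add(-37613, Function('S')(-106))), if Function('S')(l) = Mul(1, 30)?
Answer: 973850696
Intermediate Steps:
Function('S')(l) = 30
Mul(Add(Mul(-49, 41), -23903), Add(-37613, Function('S')(-106))) = Mul(Add(Mul(-49, 41), -23903), Add(-37613, 30)) = Mul(Add(-2009, -23903), -37583) = Mul(-25912, -37583) = 973850696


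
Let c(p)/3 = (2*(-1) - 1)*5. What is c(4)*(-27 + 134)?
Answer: -4815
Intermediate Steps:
c(p) = -45 (c(p) = 3*((2*(-1) - 1)*5) = 3*((-2 - 1)*5) = 3*(-3*5) = 3*(-15) = -45)
c(4)*(-27 + 134) = -45*(-27 + 134) = -45*107 = -4815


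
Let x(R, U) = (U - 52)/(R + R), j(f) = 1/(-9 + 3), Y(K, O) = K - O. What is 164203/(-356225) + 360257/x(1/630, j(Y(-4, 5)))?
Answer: -52412326249/2341466925 ≈ -22.384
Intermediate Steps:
j(f) = -⅙ (j(f) = 1/(-6) = -⅙)
x(R, U) = (-52 + U)/(2*R) (x(R, U) = (-52 + U)/((2*R)) = (-52 + U)*(1/(2*R)) = (-52 + U)/(2*R))
164203/(-356225) + 360257/x(1/630, j(Y(-4, 5))) = 164203/(-356225) + 360257/(((-52 - ⅙)/(2*(1/630)))) = 164203*(-1/356225) + 360257/(((½)*(-313/6)/(1/630))) = -164203/356225 + 360257/(((½)*630*(-313/6))) = -164203/356225 + 360257/(-32865/2) = -164203/356225 + 360257*(-2/32865) = -164203/356225 - 720514/32865 = -52412326249/2341466925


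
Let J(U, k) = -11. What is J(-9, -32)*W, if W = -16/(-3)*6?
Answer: -352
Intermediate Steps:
W = 32 (W = -16*(-⅓)*6 = (16/3)*6 = 32)
J(-9, -32)*W = -11*32 = -352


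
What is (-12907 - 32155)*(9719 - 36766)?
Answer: 1218791914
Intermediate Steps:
(-12907 - 32155)*(9719 - 36766) = -45062*(-27047) = 1218791914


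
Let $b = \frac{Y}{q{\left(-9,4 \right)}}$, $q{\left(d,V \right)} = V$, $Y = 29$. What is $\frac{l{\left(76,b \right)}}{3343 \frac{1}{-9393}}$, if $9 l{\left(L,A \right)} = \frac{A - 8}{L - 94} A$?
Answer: $- \frac{90799}{962784} \approx -0.094309$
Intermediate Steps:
$b = \frac{29}{4} \approx 7.25$
$l{\left(L,A \right)} = \frac{A \left(-8 + A\right)}{9 \left(-94 + L\right)}$ ($l{\left(L,A \right)} = \frac{\frac{A - 8}{L - 94} A}{9} = \frac{\frac{-8 + A}{-94 + L} A}{9} = \frac{A \frac{1}{-94 + L} \left(-8 + A\right)}{9} = \frac{A \left(-8 + A\right)}{9 \left(-94 + L\right)}$)
$\frac{l{\left(76,b \right)}}{3343 \frac{1}{-9393}} = \frac{\frac{1}{9} \cdot \frac{29}{4} \frac{1}{-94 + 76} \left(-8 + \frac{29}{4}\right)}{3343 \frac{1}{-9393}} = \frac{\frac{1}{9} \cdot \frac{29}{4} \frac{1}{-18} \left(- \frac{3}{4}\right)}{3343 \left(- \frac{1}{9393}\right)} = \frac{\frac{1}{9} \cdot \frac{29}{4} \left(- \frac{1}{18}\right) \left(- \frac{3}{4}\right)}{- \frac{3343}{9393}} = \frac{29}{864} \left(- \frac{9393}{3343}\right) = - \frac{90799}{962784}$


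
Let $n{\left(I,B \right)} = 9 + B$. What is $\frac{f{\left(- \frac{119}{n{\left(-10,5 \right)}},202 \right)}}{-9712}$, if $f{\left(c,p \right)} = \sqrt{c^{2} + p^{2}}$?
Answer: $- \frac{\sqrt{163505}}{19424} \approx -0.020817$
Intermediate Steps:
$\frac{f{\left(- \frac{119}{n{\left(-10,5 \right)}},202 \right)}}{-9712} = \frac{\sqrt{\left(- \frac{119}{9 + 5}\right)^{2} + 202^{2}}}{-9712} = \sqrt{\left(- \frac{119}{14}\right)^{2} + 40804} \left(- \frac{1}{9712}\right) = \sqrt{\left(\left(-119\right) \frac{1}{14}\right)^{2} + 40804} \left(- \frac{1}{9712}\right) = \sqrt{\left(- \frac{17}{2}\right)^{2} + 40804} \left(- \frac{1}{9712}\right) = \sqrt{\frac{289}{4} + 40804} \left(- \frac{1}{9712}\right) = \sqrt{\frac{163505}{4}} \left(- \frac{1}{9712}\right) = \frac{\sqrt{163505}}{2} \left(- \frac{1}{9712}\right) = - \frac{\sqrt{163505}}{19424}$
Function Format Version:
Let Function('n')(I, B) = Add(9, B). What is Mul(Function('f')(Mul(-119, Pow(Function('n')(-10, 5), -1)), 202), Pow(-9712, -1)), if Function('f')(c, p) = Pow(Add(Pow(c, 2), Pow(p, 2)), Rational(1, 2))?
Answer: Mul(Rational(-1, 19424), Pow(163505, Rational(1, 2))) ≈ -0.020817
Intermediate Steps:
Mul(Function('f')(Mul(-119, Pow(Function('n')(-10, 5), -1)), 202), Pow(-9712, -1)) = Mul(Pow(Add(Pow(Mul(-119, Pow(Add(9, 5), -1)), 2), Pow(202, 2)), Rational(1, 2)), Pow(-9712, -1)) = Mul(Pow(Add(Pow(Mul(-119, Pow(14, -1)), 2), 40804), Rational(1, 2)), Rational(-1, 9712)) = Mul(Pow(Add(Pow(Mul(-119, Rational(1, 14)), 2), 40804), Rational(1, 2)), Rational(-1, 9712)) = Mul(Pow(Add(Pow(Rational(-17, 2), 2), 40804), Rational(1, 2)), Rational(-1, 9712)) = Mul(Pow(Add(Rational(289, 4), 40804), Rational(1, 2)), Rational(-1, 9712)) = Mul(Pow(Rational(163505, 4), Rational(1, 2)), Rational(-1, 9712)) = Mul(Mul(Rational(1, 2), Pow(163505, Rational(1, 2))), Rational(-1, 9712)) = Mul(Rational(-1, 19424), Pow(163505, Rational(1, 2)))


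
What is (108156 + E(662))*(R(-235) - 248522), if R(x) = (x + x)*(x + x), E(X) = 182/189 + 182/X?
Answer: -26699459313170/8937 ≈ -2.9875e+9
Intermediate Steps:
E(X) = 26/27 + 182/X (E(X) = 182*(1/189) + 182/X = 26/27 + 182/X)
R(x) = 4*x**2 (R(x) = (2*x)*(2*x) = 4*x**2)
(108156 + E(662))*(R(-235) - 248522) = (108156 + (26/27 + 182/662))*(4*(-235)**2 - 248522) = (108156 + (26/27 + 182*(1/662)))*(4*55225 - 248522) = (108156 + (26/27 + 91/331))*(220900 - 248522) = (108156 + 11063/8937)*(-27622) = (966601235/8937)*(-27622) = -26699459313170/8937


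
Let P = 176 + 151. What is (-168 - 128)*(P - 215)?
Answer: -33152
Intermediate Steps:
P = 327
(-168 - 128)*(P - 215) = (-168 - 128)*(327 - 215) = -296*112 = -33152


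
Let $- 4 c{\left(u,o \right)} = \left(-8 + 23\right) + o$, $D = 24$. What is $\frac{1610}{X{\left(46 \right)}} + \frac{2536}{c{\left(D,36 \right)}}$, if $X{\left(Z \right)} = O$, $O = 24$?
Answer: $- \frac{26891}{204} \approx -131.82$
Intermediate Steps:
$X{\left(Z \right)} = 24$
$c{\left(u,o \right)} = - \frac{15}{4} - \frac{o}{4}$ ($c{\left(u,o \right)} = - \frac{\left(-8 + 23\right) + o}{4} = - \frac{15 + o}{4} = - \frac{15}{4} - \frac{o}{4}$)
$\frac{1610}{X{\left(46 \right)}} + \frac{2536}{c{\left(D,36 \right)}} = \frac{1610}{24} + \frac{2536}{- \frac{15}{4} - 9} = 1610 \cdot \frac{1}{24} + \frac{2536}{- \frac{15}{4} - 9} = \frac{805}{12} + \frac{2536}{- \frac{51}{4}} = \frac{805}{12} + 2536 \left(- \frac{4}{51}\right) = \frac{805}{12} - \frac{10144}{51} = - \frac{26891}{204}$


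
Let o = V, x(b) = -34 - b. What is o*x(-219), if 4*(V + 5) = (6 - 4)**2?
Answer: -740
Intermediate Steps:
V = -4 (V = -5 + (6 - 4)**2/4 = -5 + (1/4)*2**2 = -5 + (1/4)*4 = -5 + 1 = -4)
o = -4
o*x(-219) = -4*(-34 - 1*(-219)) = -4*(-34 + 219) = -4*185 = -740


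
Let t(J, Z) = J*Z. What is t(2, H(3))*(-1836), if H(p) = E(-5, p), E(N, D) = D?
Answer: -11016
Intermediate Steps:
H(p) = p
t(2, H(3))*(-1836) = (2*3)*(-1836) = 6*(-1836) = -11016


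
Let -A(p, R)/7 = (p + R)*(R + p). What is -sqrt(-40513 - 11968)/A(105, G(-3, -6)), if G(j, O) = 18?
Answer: I*sqrt(52481)/105903 ≈ 0.0021632*I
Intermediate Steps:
A(p, R) = -7*(R + p)**2 (A(p, R) = -7*(p + R)*(R + p) = -7*(R + p)*(R + p) = -7*(R + p)**2)
-sqrt(-40513 - 11968)/A(105, G(-3, -6)) = -sqrt(-40513 - 11968)/((-7*(18 + 105)**2)) = -sqrt(-52481)/((-7*123**2)) = -I*sqrt(52481)/((-7*15129)) = -I*sqrt(52481)/(-105903) = -I*sqrt(52481)*(-1)/105903 = -(-1)*I*sqrt(52481)/105903 = I*sqrt(52481)/105903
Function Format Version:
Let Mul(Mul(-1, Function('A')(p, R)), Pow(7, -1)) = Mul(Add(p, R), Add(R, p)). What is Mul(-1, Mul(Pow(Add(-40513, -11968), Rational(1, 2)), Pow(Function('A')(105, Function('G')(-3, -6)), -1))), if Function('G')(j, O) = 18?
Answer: Mul(Rational(1, 105903), I, Pow(52481, Rational(1, 2))) ≈ Mul(0.0021632, I)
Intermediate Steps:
Function('A')(p, R) = Mul(-7, Pow(Add(R, p), 2)) (Function('A')(p, R) = Mul(-7, Mul(Add(p, R), Add(R, p))) = Mul(-7, Mul(Add(R, p), Add(R, p))) = Mul(-7, Pow(Add(R, p), 2)))
Mul(-1, Mul(Pow(Add(-40513, -11968), Rational(1, 2)), Pow(Function('A')(105, Function('G')(-3, -6)), -1))) = Mul(-1, Mul(Pow(Add(-40513, -11968), Rational(1, 2)), Pow(Mul(-7, Pow(Add(18, 105), 2)), -1))) = Mul(-1, Mul(Pow(-52481, Rational(1, 2)), Pow(Mul(-7, Pow(123, 2)), -1))) = Mul(-1, Mul(Mul(I, Pow(52481, Rational(1, 2))), Pow(Mul(-7, 15129), -1))) = Mul(-1, Mul(Mul(I, Pow(52481, Rational(1, 2))), Pow(-105903, -1))) = Mul(-1, Mul(Mul(I, Pow(52481, Rational(1, 2))), Rational(-1, 105903))) = Mul(-1, Mul(Rational(-1, 105903), I, Pow(52481, Rational(1, 2)))) = Mul(Rational(1, 105903), I, Pow(52481, Rational(1, 2)))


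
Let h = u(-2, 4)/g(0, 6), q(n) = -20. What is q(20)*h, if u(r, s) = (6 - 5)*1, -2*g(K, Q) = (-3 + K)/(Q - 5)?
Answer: -40/3 ≈ -13.333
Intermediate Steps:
g(K, Q) = -(-3 + K)/(2*(-5 + Q)) (g(K, Q) = -(-3 + K)/(2*(Q - 5)) = -(-3 + K)/(2*(-5 + Q)))
u(r, s) = 1 (u(r, s) = 1*1 = 1)
h = 2/3 (h = 1/((3 - 1*0)/(2*(-5 + 6))) = 1/((1/2)*(3 + 0)/1) = 1/((1/2)*1*3) = 1/(3/2) = 1*(2/3) = 2/3 ≈ 0.66667)
q(20)*h = -20*2/3 = -40/3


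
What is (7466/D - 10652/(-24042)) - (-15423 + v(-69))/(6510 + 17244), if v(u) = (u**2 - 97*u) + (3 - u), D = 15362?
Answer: 799173911281/731095077318 ≈ 1.0931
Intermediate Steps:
v(u) = 3 + u**2 - 98*u
(7466/D - 10652/(-24042)) - (-15423 + v(-69))/(6510 + 17244) = (7466/15362 - 10652/(-24042)) - (-15423 + (3 + (-69)**2 - 98*(-69)))/(6510 + 17244) = (7466*(1/15362) - 10652*(-1/24042)) - (-15423 + (3 + 4761 + 6762))/23754 = (3733/7681 + 5326/12021) - (-15423 + 11526)/23754 = 85783399/92333301 - (-3897)/23754 = 85783399/92333301 - 1*(-1299/7918) = 85783399/92333301 + 1299/7918 = 799173911281/731095077318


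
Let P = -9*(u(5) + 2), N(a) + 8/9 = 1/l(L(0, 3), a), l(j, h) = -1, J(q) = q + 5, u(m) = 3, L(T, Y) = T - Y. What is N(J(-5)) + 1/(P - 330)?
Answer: -2128/1125 ≈ -1.8916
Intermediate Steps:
J(q) = 5 + q
N(a) = -17/9 (N(a) = -8/9 + 1/(-1) = -8/9 - 1 = -17/9)
P = -45 (P = -9*(3 + 2) = -9*5 = -45)
N(J(-5)) + 1/(P - 330) = -17/9 + 1/(-45 - 330) = -17/9 + 1/(-375) = -17/9 - 1/375 = -2128/1125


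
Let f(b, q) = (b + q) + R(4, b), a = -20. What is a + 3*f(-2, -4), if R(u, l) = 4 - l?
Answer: -20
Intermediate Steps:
f(b, q) = 4 + q (f(b, q) = (b + q) + (4 - b) = 4 + q)
a + 3*f(-2, -4) = -20 + 3*(4 - 4) = -20 + 3*0 = -20 + 0 = -20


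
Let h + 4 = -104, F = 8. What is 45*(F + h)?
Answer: -4500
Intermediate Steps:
h = -108 (h = -4 - 104 = -108)
45*(F + h) = 45*(8 - 108) = 45*(-100) = -4500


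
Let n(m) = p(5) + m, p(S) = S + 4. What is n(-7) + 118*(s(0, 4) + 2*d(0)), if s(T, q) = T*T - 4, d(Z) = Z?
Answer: -470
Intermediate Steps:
p(S) = 4 + S
s(T, q) = -4 + T² (s(T, q) = T² - 4 = -4 + T²)
n(m) = 9 + m (n(m) = (4 + 5) + m = 9 + m)
n(-7) + 118*(s(0, 4) + 2*d(0)) = (9 - 7) + 118*((-4 + 0²) + 2*0) = 2 + 118*((-4 + 0) + 0) = 2 + 118*(-4 + 0) = 2 + 118*(-4) = 2 - 472 = -470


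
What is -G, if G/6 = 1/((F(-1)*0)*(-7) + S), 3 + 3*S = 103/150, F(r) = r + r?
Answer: 2700/347 ≈ 7.7810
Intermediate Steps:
F(r) = 2*r
S = -347/450 (S = -1 + (103/150)/3 = -1 + (103*(1/150))/3 = -1 + (⅓)*(103/150) = -1 + 103/450 = -347/450 ≈ -0.77111)
G = -2700/347 (G = 6/(((2*(-1))*0)*(-7) - 347/450) = 6/(-2*0*(-7) - 347/450) = 6/(0*(-7) - 347/450) = 6/(0 - 347/450) = 6/(-347/450) = 6*(-450/347) = -2700/347 ≈ -7.7810)
-G = -1*(-2700/347) = 2700/347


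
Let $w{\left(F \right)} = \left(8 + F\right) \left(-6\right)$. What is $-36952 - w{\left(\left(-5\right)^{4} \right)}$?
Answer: $-33154$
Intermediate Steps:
$w{\left(F \right)} = -48 - 6 F$
$-36952 - w{\left(\left(-5\right)^{4} \right)} = -36952 - \left(-48 - 6 \left(-5\right)^{4}\right) = -36952 - \left(-48 - 3750\right) = -36952 - -3798 = -36952 + 3798 = -33154$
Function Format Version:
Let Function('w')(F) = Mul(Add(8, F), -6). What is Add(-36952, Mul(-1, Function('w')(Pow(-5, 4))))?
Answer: -33154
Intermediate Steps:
Function('w')(F) = Add(-48, Mul(-6, F))
Add(-36952, Mul(-1, Function('w')(Pow(-5, 4)))) = Add(-36952, Mul(-1, Add(-48, Mul(-6, Pow(-5, 4))))) = Add(-36952, Mul(-1, Add(-48, Mul(-6, 625)))) = Add(-36952, Mul(-1, Add(-48, -3750))) = Add(-36952, Mul(-1, -3798)) = Add(-36952, 3798) = -33154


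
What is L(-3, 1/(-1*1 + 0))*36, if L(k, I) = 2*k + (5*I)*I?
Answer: -36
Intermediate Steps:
L(k, I) = 2*k + 5*I²
L(-3, 1/(-1*1 + 0))*36 = (2*(-3) + 5*(1/(-1*1 + 0))²)*36 = (-6 + 5*(1/(-1 + 0))²)*36 = (-6 + 5*(1/(-1))²)*36 = (-6 + 5*(-1)²)*36 = (-6 + 5*1)*36 = (-6 + 5)*36 = -1*36 = -36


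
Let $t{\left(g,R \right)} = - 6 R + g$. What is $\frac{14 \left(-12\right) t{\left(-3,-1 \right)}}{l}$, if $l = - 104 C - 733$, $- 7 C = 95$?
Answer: $- \frac{1176}{1583} \approx -0.74289$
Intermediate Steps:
$C = - \frac{95}{7}$ ($C = \left(- \frac{1}{7}\right) 95 = - \frac{95}{7} \approx -13.571$)
$l = \frac{4749}{7}$ ($l = \left(-104\right) \left(- \frac{95}{7}\right) - 733 = \frac{9880}{7} - 733 = \frac{4749}{7} \approx 678.43$)
$t{\left(g,R \right)} = g - 6 R$
$\frac{14 \left(-12\right) t{\left(-3,-1 \right)}}{l} = \frac{14 \left(-12\right) \left(-3 - -6\right)}{\frac{4749}{7}} = - 168 \left(-3 + 6\right) \frac{7}{4749} = \left(-168\right) 3 \cdot \frac{7}{4749} = \left(-504\right) \frac{7}{4749} = - \frac{1176}{1583}$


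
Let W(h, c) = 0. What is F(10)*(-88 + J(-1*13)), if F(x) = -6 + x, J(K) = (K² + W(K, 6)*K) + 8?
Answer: 356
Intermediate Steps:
J(K) = 8 + K² (J(K) = (K² + 0*K) + 8 = (K² + 0) + 8 = K² + 8 = 8 + K²)
F(10)*(-88 + J(-1*13)) = (-6 + 10)*(-88 + (8 + (-1*13)²)) = 4*(-88 + (8 + (-13)²)) = 4*(-88 + (8 + 169)) = 4*(-88 + 177) = 4*89 = 356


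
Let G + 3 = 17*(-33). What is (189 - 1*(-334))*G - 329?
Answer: -295301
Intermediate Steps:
G = -564 (G = -3 + 17*(-33) = -3 - 561 = -564)
(189 - 1*(-334))*G - 329 = (189 - 1*(-334))*(-564) - 329 = (189 + 334)*(-564) - 329 = 523*(-564) - 329 = -294972 - 329 = -295301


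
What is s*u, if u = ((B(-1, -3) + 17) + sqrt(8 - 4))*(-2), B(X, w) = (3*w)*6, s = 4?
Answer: 280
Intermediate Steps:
B(X, w) = 18*w
u = 70 (u = ((18*(-3) + 17) + sqrt(8 - 4))*(-2) = ((-54 + 17) + sqrt(4))*(-2) = (-37 + 2)*(-2) = -35*(-2) = 70)
s*u = 4*70 = 280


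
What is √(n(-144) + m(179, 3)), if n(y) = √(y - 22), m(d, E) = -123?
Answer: √(-123 + I*√166) ≈ 0.58007 + 11.106*I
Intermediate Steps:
n(y) = √(-22 + y)
√(n(-144) + m(179, 3)) = √(√(-22 - 144) - 123) = √(√(-166) - 123) = √(I*√166 - 123) = √(-123 + I*√166)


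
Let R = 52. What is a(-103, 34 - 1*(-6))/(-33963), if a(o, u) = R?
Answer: -52/33963 ≈ -0.0015311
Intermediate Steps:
a(o, u) = 52
a(-103, 34 - 1*(-6))/(-33963) = 52/(-33963) = 52*(-1/33963) = -52/33963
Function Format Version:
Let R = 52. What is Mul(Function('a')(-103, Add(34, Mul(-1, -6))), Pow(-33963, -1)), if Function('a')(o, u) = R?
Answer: Rational(-52, 33963) ≈ -0.0015311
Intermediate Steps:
Function('a')(o, u) = 52
Mul(Function('a')(-103, Add(34, Mul(-1, -6))), Pow(-33963, -1)) = Mul(52, Pow(-33963, -1)) = Mul(52, Rational(-1, 33963)) = Rational(-52, 33963)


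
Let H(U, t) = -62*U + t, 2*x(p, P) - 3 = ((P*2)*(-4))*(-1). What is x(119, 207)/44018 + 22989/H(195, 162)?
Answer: -167005921/87507784 ≈ -1.9085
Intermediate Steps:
x(p, P) = 3/2 + 4*P (x(p, P) = 3/2 + (((P*2)*(-4))*(-1))/2 = 3/2 + (((2*P)*(-4))*(-1))/2 = 3/2 + (-8*P*(-1))/2 = 3/2 + (8*P)/2 = 3/2 + 4*P)
H(U, t) = t - 62*U
x(119, 207)/44018 + 22989/H(195, 162) = (3/2 + 4*207)/44018 + 22989/(162 - 62*195) = (3/2 + 828)*(1/44018) + 22989/(162 - 12090) = (1659/2)*(1/44018) + 22989/(-11928) = 1659/88036 + 22989*(-1/11928) = 1659/88036 - 7663/3976 = -167005921/87507784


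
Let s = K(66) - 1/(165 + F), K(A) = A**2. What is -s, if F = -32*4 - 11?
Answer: -113255/26 ≈ -4356.0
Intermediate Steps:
F = -139 (F = -128 - 11 = -139)
s = 113255/26 (s = 66**2 - 1/(165 - 139) = 4356 - 1/26 = 113255/26 ≈ 4356.0)
-s = -1*113255/26 = -113255/26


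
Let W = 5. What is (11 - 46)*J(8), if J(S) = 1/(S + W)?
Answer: -35/13 ≈ -2.6923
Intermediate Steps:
J(S) = 1/(5 + S) (J(S) = 1/(S + 5) = 1/(5 + S))
(11 - 46)*J(8) = (11 - 46)/(5 + 8) = -35/13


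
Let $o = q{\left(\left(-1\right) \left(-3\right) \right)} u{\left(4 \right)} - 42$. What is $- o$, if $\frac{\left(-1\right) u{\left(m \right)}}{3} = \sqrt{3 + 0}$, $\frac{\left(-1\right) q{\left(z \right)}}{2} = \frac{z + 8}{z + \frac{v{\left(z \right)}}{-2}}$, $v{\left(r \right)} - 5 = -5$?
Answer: $42 - 22 \sqrt{3} \approx 3.8949$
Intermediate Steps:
$v{\left(r \right)} = 0$ ($v{\left(r \right)} = 5 - 5 = 0$)
$q{\left(z \right)} = - \frac{2 \left(8 + z\right)}{z}$ ($q{\left(z \right)} = - 2 \frac{z + 8}{z + \frac{0}{-2}} = - 2 \frac{8 + z}{z + 0 \left(- \frac{1}{2}\right)} = - 2 \frac{8 + z}{z + 0} = - 2 \frac{8 + z}{z} = - \frac{2 \left(8 + z\right)}{z}$)
$u{\left(m \right)} = - 3 \sqrt{3}$ ($u{\left(m \right)} = - 3 \sqrt{3 + 0} = - 3 \sqrt{3}$)
$o = -42 + 22 \sqrt{3}$ ($o = \left(-2 - \frac{16}{\left(-1\right) \left(-3\right)}\right) \left(- 3 \sqrt{3}\right) - 42 = \left(-2 - \frac{16}{3}\right) \left(- 3 \sqrt{3}\right) - 42 = - \frac{22 \left(- 3 \sqrt{3}\right)}{3} - 42 = 22 \sqrt{3} - 42 = -42 + 22 \sqrt{3} \approx -3.8949$)
$- o = - (-42 + 22 \sqrt{3}) = 42 - 22 \sqrt{3}$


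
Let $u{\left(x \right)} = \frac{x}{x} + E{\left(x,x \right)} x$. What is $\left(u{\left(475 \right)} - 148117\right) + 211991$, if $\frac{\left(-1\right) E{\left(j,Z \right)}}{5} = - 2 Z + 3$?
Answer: $2313000$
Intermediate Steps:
$E{\left(j,Z \right)} = -15 + 10 Z$ ($E{\left(j,Z \right)} = - 5 \left(- 2 Z + 3\right) = - 5 \left(3 - 2 Z\right) = -15 + 10 Z$)
$u{\left(x \right)} = 1 + x \left(-15 + 10 x\right)$ ($u{\left(x \right)} = \frac{x}{x} + \left(-15 + 10 x\right) x = 1 + x \left(-15 + 10 x\right)$)
$\left(u{\left(475 \right)} - 148117\right) + 211991 = \left(\left(1 + 5 \cdot 475 \left(-3 + 2 \cdot 475\right)\right) - 148117\right) + 211991 = \left(\left(1 + 5 \cdot 475 \left(-3 + 950\right)\right) - 148117\right) + 211991 = \left(\left(1 + 5 \cdot 475 \cdot 947\right) - 148117\right) + 211991 = \left(\left(1 + 2249125\right) - 148117\right) + 211991 = \left(2249126 - 148117\right) + 211991 = 2101009 + 211991 = 2313000$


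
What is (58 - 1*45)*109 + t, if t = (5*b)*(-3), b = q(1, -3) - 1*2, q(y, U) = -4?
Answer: 1507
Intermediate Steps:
b = -6 (b = -4 - 1*2 = -4 - 2 = -6)
t = 90 (t = (5*(-6))*(-3) = -30*(-3) = 90)
(58 - 1*45)*109 + t = (58 - 1*45)*109 + 90 = (58 - 45)*109 + 90 = 13*109 + 90 = 1417 + 90 = 1507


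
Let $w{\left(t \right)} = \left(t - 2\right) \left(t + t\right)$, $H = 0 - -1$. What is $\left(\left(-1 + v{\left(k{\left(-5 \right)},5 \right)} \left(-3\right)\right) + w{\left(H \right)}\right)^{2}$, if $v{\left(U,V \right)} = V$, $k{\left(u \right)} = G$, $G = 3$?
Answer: $324$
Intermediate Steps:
$H = 1$ ($H = 0 + 1 = 1$)
$k{\left(u \right)} = 3$
$w{\left(t \right)} = 2 t \left(-2 + t\right)$ ($w{\left(t \right)} = \left(-2 + t\right) 2 t = 2 t \left(-2 + t\right)$)
$\left(\left(-1 + v{\left(k{\left(-5 \right)},5 \right)} \left(-3\right)\right) + w{\left(H \right)}\right)^{2} = \left(\left(-1 + 5 \left(-3\right)\right) + 2 \cdot 1 \left(-2 + 1\right)\right)^{2} = \left(\left(-1 - 15\right) + 2 \cdot 1 \left(-1\right)\right)^{2} = \left(-16 - 2\right)^{2} = \left(-18\right)^{2} = 324$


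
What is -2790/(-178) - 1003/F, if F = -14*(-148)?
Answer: 2801173/184408 ≈ 15.190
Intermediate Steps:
F = 2072
-2790/(-178) - 1003/F = -2790/(-178) - 1003/2072 = -2790*(-1/178) - 1003*1/2072 = 1395/89 - 1003/2072 = 2801173/184408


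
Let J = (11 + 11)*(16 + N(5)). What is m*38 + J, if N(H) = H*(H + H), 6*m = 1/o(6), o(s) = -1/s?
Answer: 1414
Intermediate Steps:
m = -1 (m = 1/(6*((-1/6))) = 1/(6*((-1*1/6))) = 1/(6*(-1/6)) = (1/6)*(-6) = -1)
N(H) = 2*H**2 (N(H) = H*(2*H) = 2*H**2)
J = 1452 (J = (11 + 11)*(16 + 2*5**2) = 22*(16 + 2*25) = 22*(16 + 50) = 22*66 = 1452)
m*38 + J = -1*38 + 1452 = -38 + 1452 = 1414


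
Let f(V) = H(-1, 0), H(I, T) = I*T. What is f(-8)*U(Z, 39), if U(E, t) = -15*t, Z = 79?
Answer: 0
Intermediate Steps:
f(V) = 0 (f(V) = -1*0 = 0)
f(-8)*U(Z, 39) = 0*(-15*39) = 0*(-585) = 0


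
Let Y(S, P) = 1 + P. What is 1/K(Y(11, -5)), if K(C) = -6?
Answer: -⅙ ≈ -0.16667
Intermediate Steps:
1/K(Y(11, -5)) = 1/(-6) = -⅙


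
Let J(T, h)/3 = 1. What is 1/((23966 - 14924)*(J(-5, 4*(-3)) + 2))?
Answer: 1/45210 ≈ 2.2119e-5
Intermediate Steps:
J(T, h) = 3 (J(T, h) = 3*1 = 3)
1/((23966 - 14924)*(J(-5, 4*(-3)) + 2)) = 1/((23966 - 14924)*(3 + 2)) = 1/(9042*5) = (1/9042)*(⅕) = 1/45210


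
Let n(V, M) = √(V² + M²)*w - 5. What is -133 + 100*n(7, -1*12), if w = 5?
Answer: -633 + 500*√193 ≈ 6313.2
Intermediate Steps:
n(V, M) = -5 + 5*√(M² + V²) (n(V, M) = √(V² + M²)*5 - 5 = √(M² + V²)*5 - 5 = 5*√(M² + V²) - 5 = -5 + 5*√(M² + V²))
-133 + 100*n(7, -1*12) = -133 + 100*(-5 + 5*√((-1*12)² + 7²)) = -133 + 100*(-5 + 5*√((-12)² + 49)) = -133 + 100*(-5 + 5*√(144 + 49)) = -133 + 100*(-5 + 5*√193) = -133 + (-500 + 500*√193) = -633 + 500*√193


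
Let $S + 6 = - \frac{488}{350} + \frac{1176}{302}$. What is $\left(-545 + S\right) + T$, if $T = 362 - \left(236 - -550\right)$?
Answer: $- \frac{25698319}{26425} \approx -972.5$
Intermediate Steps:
$S = - \frac{92494}{26425}$ ($S = -6 + \left(- \frac{488}{350} + \frac{1176}{302}\right) = -6 + \left(\left(-488\right) \frac{1}{350} + 1176 \cdot \frac{1}{302}\right) = -6 + \left(- \frac{244}{175} + \frac{588}{151}\right) = -6 + \frac{66056}{26425} = - \frac{92494}{26425} \approx -3.5002$)
$T = -424$ ($T = 362 - \left(236 + 550\right) = 362 - 786 = -424$)
$\left(-545 + S\right) + T = \left(-545 - \frac{92494}{26425}\right) - 424 = - \frac{14494119}{26425} - 424 = - \frac{25698319}{26425}$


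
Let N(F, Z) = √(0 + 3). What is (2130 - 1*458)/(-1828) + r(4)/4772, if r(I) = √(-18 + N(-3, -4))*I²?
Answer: -418/457 + 4*I*√(18 - √3)/1193 ≈ -0.91466 + 0.013523*I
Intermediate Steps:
N(F, Z) = √3
r(I) = I²*√(-18 + √3) (r(I) = √(-18 + √3)*I² = I²*√(-18 + √3))
(2130 - 1*458)/(-1828) + r(4)/4772 = (2130 - 1*458)/(-1828) + (4²*√(-18 + √3))/4772 = (2130 - 458)*(-1/1828) + (16*√(-18 + √3))*(1/4772) = 1672*(-1/1828) + 4*√(-18 + √3)/1193 = -418/457 + 4*√(-18 + √3)/1193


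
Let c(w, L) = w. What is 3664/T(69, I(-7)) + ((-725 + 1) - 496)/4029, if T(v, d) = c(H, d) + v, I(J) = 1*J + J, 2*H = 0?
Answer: 4892692/92667 ≈ 52.799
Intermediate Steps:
H = 0 (H = (1/2)*0 = 0)
I(J) = 2*J (I(J) = J + J = 2*J)
T(v, d) = v (T(v, d) = 0 + v = v)
3664/T(69, I(-7)) + ((-725 + 1) - 496)/4029 = 3664/69 + ((-725 + 1) - 496)/4029 = 3664*(1/69) + (-724 - 496)*(1/4029) = 3664/69 - 1220*1/4029 = 3664/69 - 1220/4029 = 4892692/92667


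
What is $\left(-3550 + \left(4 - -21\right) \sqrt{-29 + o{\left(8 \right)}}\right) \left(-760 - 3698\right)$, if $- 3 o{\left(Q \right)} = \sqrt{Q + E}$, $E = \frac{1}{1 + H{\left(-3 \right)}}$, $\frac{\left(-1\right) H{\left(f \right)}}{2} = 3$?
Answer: $15825900 - 7430 \sqrt{-6525 - 15 \sqrt{195}} \approx 1.5826 \cdot 10^{7} - 6.0973 \cdot 10^{5} i$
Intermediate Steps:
$H{\left(f \right)} = -6$ ($H{\left(f \right)} = \left(-2\right) 3 = -6$)
$E = - \frac{1}{5}$ ($E = \frac{1}{1 - 6} = \frac{1}{-5} = - \frac{1}{5} \approx -0.2$)
$o{\left(Q \right)} = - \frac{\sqrt{- \frac{1}{5} + Q}}{3}$ ($o{\left(Q \right)} = - \frac{\sqrt{Q - \frac{1}{5}}}{3} = - \frac{\sqrt{- \frac{1}{5} + Q}}{3}$)
$\left(-3550 + \left(4 - -21\right) \sqrt{-29 + o{\left(8 \right)}}\right) \left(-760 - 3698\right) = \left(-3550 + \left(4 - -21\right) \sqrt{-29 - \frac{\sqrt{-5 + 25 \cdot 8}}{15}}\right) \left(-760 - 3698\right) = \left(-3550 + \left(4 + 21\right) \sqrt{-29 - \frac{\sqrt{-5 + 200}}{15}}\right) \left(-4458\right) = \left(-3550 + 25 \sqrt{-29 - \frac{\sqrt{195}}{15}}\right) \left(-4458\right) = 15825900 - 111450 \sqrt{-29 - \frac{\sqrt{195}}{15}}$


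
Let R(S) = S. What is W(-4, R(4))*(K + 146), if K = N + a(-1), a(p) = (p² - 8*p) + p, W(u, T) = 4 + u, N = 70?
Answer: 0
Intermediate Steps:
a(p) = p² - 7*p
K = 78 (K = 70 - (-7 - 1) = 70 - 1*(-8) = 70 + 8 = 78)
W(-4, R(4))*(K + 146) = (4 - 4)*(78 + 146) = 0*224 = 0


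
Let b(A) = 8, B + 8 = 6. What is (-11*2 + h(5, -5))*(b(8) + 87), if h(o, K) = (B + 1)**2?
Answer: -1995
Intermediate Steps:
B = -2 (B = -8 + 6 = -2)
h(o, K) = 1 (h(o, K) = (-2 + 1)**2 = (-1)**2 = 1)
(-11*2 + h(5, -5))*(b(8) + 87) = (-11*2 + 1)*(8 + 87) = (-22 + 1)*95 = -21*95 = -1995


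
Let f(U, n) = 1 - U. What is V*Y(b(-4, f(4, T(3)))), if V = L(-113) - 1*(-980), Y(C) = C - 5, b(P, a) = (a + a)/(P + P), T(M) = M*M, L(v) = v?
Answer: -14739/4 ≈ -3684.8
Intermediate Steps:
T(M) = M**2
b(P, a) = a/P (b(P, a) = (2*a)/((2*P)) = (2*a)*(1/(2*P)) = a/P)
Y(C) = -5 + C
V = 867 (V = -113 - 1*(-980) = -113 + 980 = 867)
V*Y(b(-4, f(4, T(3)))) = 867*(-5 + (1 - 1*4)/(-4)) = 867*(-5 + (1 - 4)*(-1/4)) = 867*(-5 - 3*(-1/4)) = 867*(-5 + 3/4) = 867*(-17/4) = -14739/4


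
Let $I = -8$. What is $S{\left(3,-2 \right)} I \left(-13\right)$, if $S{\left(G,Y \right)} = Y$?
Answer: $-208$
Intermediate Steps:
$S{\left(3,-2 \right)} I \left(-13\right) = \left(-2\right) \left(-8\right) \left(-13\right) = 16 \left(-13\right) = -208$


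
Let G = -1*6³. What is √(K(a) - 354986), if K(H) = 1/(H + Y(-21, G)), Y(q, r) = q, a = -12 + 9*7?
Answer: I*√319487370/30 ≈ 595.81*I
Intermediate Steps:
a = 51 (a = -12 + 63 = 51)
G = -216 (G = -1*216 = -216)
K(H) = 1/(-21 + H) (K(H) = 1/(H - 21) = 1/(-21 + H))
√(K(a) - 354986) = √(1/(-21 + 51) - 354986) = √(1/30 - 354986) = √(-10649579/30) = I*√319487370/30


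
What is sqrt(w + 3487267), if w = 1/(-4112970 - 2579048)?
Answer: sqrt(156170643918278686490)/6692018 ≈ 1867.4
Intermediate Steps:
w = -1/6692018 (w = 1/(-6692018) = -1/6692018 ≈ -1.4943e-7)
sqrt(w + 3487267) = sqrt(-1/6692018 + 3487267) = sqrt(23336853534805/6692018) = sqrt(156170643918278686490)/6692018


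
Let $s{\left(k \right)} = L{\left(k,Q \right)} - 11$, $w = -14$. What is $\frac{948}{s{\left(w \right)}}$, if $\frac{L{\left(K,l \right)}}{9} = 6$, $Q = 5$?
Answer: $\frac{948}{43} \approx 22.047$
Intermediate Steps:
$L{\left(K,l \right)} = 54$ ($L{\left(K,l \right)} = 9 \cdot 6 = 54$)
$s{\left(k \right)} = 43$ ($s{\left(k \right)} = 54 - 11 = 43$)
$\frac{948}{s{\left(w \right)}} = \frac{948}{43}$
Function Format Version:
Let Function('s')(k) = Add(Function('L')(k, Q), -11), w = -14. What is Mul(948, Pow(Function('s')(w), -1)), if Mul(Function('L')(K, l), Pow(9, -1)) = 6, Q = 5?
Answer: Rational(948, 43) ≈ 22.047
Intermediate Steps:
Function('L')(K, l) = 54 (Function('L')(K, l) = Mul(9, 6) = 54)
Function('s')(k) = 43 (Function('s')(k) = Add(54, -11) = 43)
Mul(948, Pow(Function('s')(w), -1)) = Mul(948, Pow(43, -1)) = Mul(948, Rational(1, 43)) = Rational(948, 43)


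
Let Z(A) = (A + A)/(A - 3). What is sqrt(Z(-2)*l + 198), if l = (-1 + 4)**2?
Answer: 3*sqrt(570)/5 ≈ 14.325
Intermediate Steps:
Z(A) = 2*A/(-3 + A) (Z(A) = (2*A)/(-3 + A) = 2*A/(-3 + A))
l = 9 (l = 3**2 = 9)
sqrt(Z(-2)*l + 198) = sqrt((2*(-2)/(-3 - 2))*9 + 198) = sqrt((2*(-2)/(-5))*9 + 198) = sqrt((2*(-2)*(-1/5))*9 + 198) = sqrt((4/5)*9 + 198) = sqrt(36/5 + 198) = sqrt(1026/5) = 3*sqrt(570)/5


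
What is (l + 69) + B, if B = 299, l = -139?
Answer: 229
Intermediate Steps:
(l + 69) + B = (-139 + 69) + 299 = -70 + 299 = 229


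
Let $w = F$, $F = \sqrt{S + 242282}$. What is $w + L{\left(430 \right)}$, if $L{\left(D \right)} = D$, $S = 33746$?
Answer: $430 + 2 \sqrt{69007} \approx 955.38$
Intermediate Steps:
$F = 2 \sqrt{69007}$ ($F = \sqrt{33746 + 242282} = \sqrt{276028} = 2 \sqrt{69007} \approx 525.38$)
$w = 2 \sqrt{69007} \approx 525.38$
$w + L{\left(430 \right)} = 2 \sqrt{69007} + 430 = 430 + 2 \sqrt{69007}$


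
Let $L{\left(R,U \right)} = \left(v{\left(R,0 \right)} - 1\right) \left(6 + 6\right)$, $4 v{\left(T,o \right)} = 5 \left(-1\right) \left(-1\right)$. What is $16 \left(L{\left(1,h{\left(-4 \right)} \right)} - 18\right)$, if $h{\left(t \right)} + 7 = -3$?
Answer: $-240$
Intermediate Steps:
$v{\left(T,o \right)} = \frac{5}{4}$ ($v{\left(T,o \right)} = \frac{5 \left(-1\right) \left(-1\right)}{4} = \frac{\left(-5\right) \left(-1\right)}{4} = \frac{1}{4} \cdot 5 = \frac{5}{4}$)
$h{\left(t \right)} = -10$ ($h{\left(t \right)} = -7 - 3 = -10$)
$L{\left(R,U \right)} = 3$ ($L{\left(R,U \right)} = \left(\frac{5}{4} - 1\right) \left(6 + 6\right) = \frac{1}{4} \cdot 12 = 3$)
$16 \left(L{\left(1,h{\left(-4 \right)} \right)} - 18\right) = 16 \left(3 - 18\right) = 16 \left(-15\right) = -240$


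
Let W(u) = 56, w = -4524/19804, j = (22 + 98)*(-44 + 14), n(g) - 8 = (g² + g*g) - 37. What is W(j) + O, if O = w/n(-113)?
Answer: 2357507391/42098353 ≈ 56.000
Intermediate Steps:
n(g) = -29 + 2*g² (n(g) = 8 + ((g² + g*g) - 37) = 8 + ((g² + g²) - 37) = 8 + (2*g² - 37) = 8 + (-37 + 2*g²) = -29 + 2*g²)
j = -3600 (j = 120*(-30) = -3600)
w = -1131/4951 (w = -4524*1/19804 = -1131/4951 ≈ -0.22844)
O = -377/42098353 (O = -1131/(4951*(-29 + 2*(-113)²)) = -1131/(4951*(-29 + 2*12769)) = -1131/(4951*(-29 + 25538)) = -1131/4951/25509 = -1131/4951*1/25509 = -377/42098353 ≈ -8.9552e-6)
W(j) + O = 56 - 377/42098353 = 2357507391/42098353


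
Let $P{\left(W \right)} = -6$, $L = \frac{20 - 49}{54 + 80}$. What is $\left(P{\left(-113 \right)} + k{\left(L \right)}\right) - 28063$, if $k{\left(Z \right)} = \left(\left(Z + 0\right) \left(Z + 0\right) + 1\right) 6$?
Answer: $- \frac{251947091}{8978} \approx -28063.0$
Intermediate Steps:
$L = - \frac{29}{134} \approx -0.21642$
$k{\left(Z \right)} = 6 + 6 Z^{2}$ ($k{\left(Z \right)} = \left(Z Z + 1\right) 6 = \left(Z^{2} + 1\right) 6 = \left(1 + Z^{2}\right) 6 = 6 + 6 Z^{2}$)
$\left(P{\left(-113 \right)} + k{\left(L \right)}\right) - 28063 = \left(-6 + \left(6 + 6 \left(- \frac{29}{134}\right)^{2}\right)\right) - 28063 = \left(-6 + \left(6 + 6 \cdot \frac{841}{17956}\right)\right) - 28063 = \left(-6 + \left(6 + \frac{2523}{8978}\right)\right) - 28063 = \left(-6 + \frac{56391}{8978}\right) - 28063 = \frac{2523}{8978} - 28063 = - \frac{251947091}{8978}$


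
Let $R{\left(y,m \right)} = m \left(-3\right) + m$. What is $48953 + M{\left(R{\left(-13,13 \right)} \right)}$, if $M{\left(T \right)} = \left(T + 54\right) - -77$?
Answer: $49058$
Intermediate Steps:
$R{\left(y,m \right)} = - 2 m$ ($R{\left(y,m \right)} = - 3 m + m = - 2 m$)
$M{\left(T \right)} = 131 + T$ ($M{\left(T \right)} = \left(54 + T\right) + 77 = 131 + T$)
$48953 + M{\left(R{\left(-13,13 \right)} \right)} = 48953 + \left(131 - 26\right) = 48953 + 105 = 49058$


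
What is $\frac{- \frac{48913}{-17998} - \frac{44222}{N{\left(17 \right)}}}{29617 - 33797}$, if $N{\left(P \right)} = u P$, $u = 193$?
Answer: $\frac{635424003}{246835010840} \approx 0.0025743$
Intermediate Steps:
$N{\left(P \right)} = 193 P$
$\frac{- \frac{48913}{-17998} - \frac{44222}{N{\left(17 \right)}}}{29617 - 33797} = \frac{- \frac{48913}{-17998} - \frac{44222}{193 \cdot 17}}{29617 - 33797} = \frac{\left(-48913\right) \left(- \frac{1}{17998}\right) - \frac{44222}{3281}}{-4180} = \left(\frac{48913}{17998} - \frac{44222}{3281}\right) \left(- \frac{1}{4180}\right) = \left(- \frac{635424003}{59051438}\right) \left(- \frac{1}{4180}\right) = \frac{635424003}{246835010840}$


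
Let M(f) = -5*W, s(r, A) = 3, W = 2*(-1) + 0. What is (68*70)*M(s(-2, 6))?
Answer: 47600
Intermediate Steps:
W = -2 (W = -2 + 0 = -2)
M(f) = 10 (M(f) = -5*(-2) = 10)
(68*70)*M(s(-2, 6)) = (68*70)*10 = 4760*10 = 47600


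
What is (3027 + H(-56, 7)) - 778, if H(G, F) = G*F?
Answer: 1857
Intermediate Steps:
H(G, F) = F*G
(3027 + H(-56, 7)) - 778 = (3027 + 7*(-56)) - 778 = (3027 - 392) - 778 = 2635 - 778 = 1857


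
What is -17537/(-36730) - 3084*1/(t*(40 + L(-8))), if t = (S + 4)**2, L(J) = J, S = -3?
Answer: -14089267/146920 ≈ -95.898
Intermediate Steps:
t = 1 (t = (-3 + 4)**2 = 1**2 = 1)
-17537/(-36730) - 3084*1/(t*(40 + L(-8))) = -17537/(-36730) - 3084/(40 - 8) = -17537*(-1/36730) - 3084/(1*32) = 17537/36730 - 3084/32 = 17537/36730 - 3084*1/32 = 17537/36730 - 771/8 = -14089267/146920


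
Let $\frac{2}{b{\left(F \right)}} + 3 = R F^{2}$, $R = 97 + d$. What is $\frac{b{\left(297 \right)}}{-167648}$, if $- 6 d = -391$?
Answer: $- \frac{1}{1199065144056} \approx -8.3398 \cdot 10^{-13}$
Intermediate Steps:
$d = \frac{391}{6}$ ($d = \left(- \frac{1}{6}\right) \left(-391\right) = \frac{391}{6} \approx 65.167$)
$R = \frac{973}{6}$ ($R = 97 + \frac{391}{6} = \frac{973}{6} \approx 162.17$)
$b{\left(F \right)} = \frac{2}{-3 + \frac{973 F^{2}}{6}}$
$\frac{b{\left(297 \right)}}{-167648} = \frac{12 \frac{1}{-18 + 973 \cdot 297^{2}}}{-167648} = \frac{12}{-18 + 973 \cdot 88209} \left(- \frac{1}{167648}\right) = \frac{12}{-18 + 85827357} \left(- \frac{1}{167648}\right) = \frac{12}{85827339} \left(- \frac{1}{167648}\right) = 12 \cdot \frac{1}{85827339} \left(- \frac{1}{167648}\right) = \frac{4}{28609113} \left(- \frac{1}{167648}\right) = - \frac{1}{1199065144056}$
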